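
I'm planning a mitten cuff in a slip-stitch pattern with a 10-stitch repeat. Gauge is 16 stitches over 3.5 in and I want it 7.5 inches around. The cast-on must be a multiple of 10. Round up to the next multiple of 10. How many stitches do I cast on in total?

16 / 3.5 = 4.571 sts per inch.
7.5 × 4.571 = 34.29 sts.
Next multiple of 10: 40.

Cast on 40 stitches.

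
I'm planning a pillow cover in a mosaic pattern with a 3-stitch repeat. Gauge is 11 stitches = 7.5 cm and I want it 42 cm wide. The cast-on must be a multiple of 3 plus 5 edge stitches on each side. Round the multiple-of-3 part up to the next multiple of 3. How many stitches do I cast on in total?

64 stitches.

11 / 7.5 = 1.467 sts per cm.
42 × 1.467 = 61.60 sts.
Less 10 edge sts → 51.60 for the repeat.
Next multiple of 3: 54.
Add back 10 edge sts → 64.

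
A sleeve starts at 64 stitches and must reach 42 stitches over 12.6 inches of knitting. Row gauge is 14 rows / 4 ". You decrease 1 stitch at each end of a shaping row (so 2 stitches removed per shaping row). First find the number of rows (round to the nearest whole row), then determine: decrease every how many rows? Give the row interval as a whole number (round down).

Rows = 12.6 × 3.5 = 44.1 → 44 rows.
Stitches to remove: 22 → 11 shaping rows (at 2 st each).
44 / 11 = 4.00 → every 4 rows.

Decrease every 4th row.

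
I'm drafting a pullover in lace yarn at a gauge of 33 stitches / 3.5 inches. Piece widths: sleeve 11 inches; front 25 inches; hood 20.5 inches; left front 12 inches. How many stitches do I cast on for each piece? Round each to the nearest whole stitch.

Rate = 33/3.5 = 9.429 sts per in.
sleeve: 11 × 9.429 = 103.71 → 104.
front: 25 × 9.429 = 235.71 → 236.
hood: 20.5 × 9.429 = 193.29 → 193.
left front: 12 × 9.429 = 113.14 → 113.

sleeve 104; front 236; hood 193; left front 113.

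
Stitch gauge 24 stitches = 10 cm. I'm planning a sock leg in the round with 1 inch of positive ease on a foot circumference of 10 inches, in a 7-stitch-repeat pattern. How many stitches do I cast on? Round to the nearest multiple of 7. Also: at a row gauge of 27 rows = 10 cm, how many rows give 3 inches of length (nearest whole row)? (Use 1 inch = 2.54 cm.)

Finished = 10 + 1 = 11 inches.
11 inches × 2.54 = 27.94 cm.
24/10 = 2.4 sts per cm; 27.94 × 2.4 = 67.06 sts.
Nearest multiple of 7 → 70.
3 inches = 7.62 cm; × 2.7 = 20.57 → 21 rows.

Cast on 70 stitches; work 21 rows.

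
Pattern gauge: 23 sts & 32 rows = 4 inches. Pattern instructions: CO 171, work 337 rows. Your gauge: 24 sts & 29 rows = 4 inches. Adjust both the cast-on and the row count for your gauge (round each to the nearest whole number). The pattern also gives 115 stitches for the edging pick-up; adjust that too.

Cast on 178 stitches; work 305 rows; edging pick-up 120 stitches.

Stitches: 171 × 24/23 = 178.43 → 178.
Rows: 337 × 29/32 = 305.41 → 305.
edging pick-up: 115 × 24/23 = 120.00 → 120.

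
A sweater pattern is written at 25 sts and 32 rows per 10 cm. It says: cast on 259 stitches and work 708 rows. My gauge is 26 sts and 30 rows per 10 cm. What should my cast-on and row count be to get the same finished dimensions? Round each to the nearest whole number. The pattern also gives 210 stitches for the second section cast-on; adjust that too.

Stitches: 259 × 26/25 = 269.36 → 269.
Rows: 708 × 30/32 = 663.75 → 664.
second section cast-on: 210 × 26/25 = 218.40 → 218.

Cast on 269 stitches; work 664 rows; second section cast-on 218 stitches.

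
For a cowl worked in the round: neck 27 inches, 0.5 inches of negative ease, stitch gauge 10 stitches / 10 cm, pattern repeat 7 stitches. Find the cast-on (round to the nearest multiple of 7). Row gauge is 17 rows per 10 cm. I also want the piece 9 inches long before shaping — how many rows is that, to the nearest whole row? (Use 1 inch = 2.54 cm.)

Finished = 27 − 0.5 = 26.5 inches.
26.5 inches × 2.54 = 67.31 cm.
10/10 = 1 sts per cm; 67.31 × 1 = 67.31 sts.
Nearest multiple of 7 → 70.
9 inches = 22.86 cm; × 1.7 = 38.86 → 39 rows.

Cast on 70 stitches; work 39 rows.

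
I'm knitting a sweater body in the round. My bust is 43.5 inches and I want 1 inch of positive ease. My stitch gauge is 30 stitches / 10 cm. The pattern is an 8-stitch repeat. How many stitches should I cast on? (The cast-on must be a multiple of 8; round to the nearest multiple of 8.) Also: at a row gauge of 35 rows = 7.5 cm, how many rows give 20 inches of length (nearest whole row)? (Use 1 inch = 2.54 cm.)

Finished = 43.5 + 1 = 44.5 inches.
44.5 inches × 2.54 = 113.03 cm.
30/10 = 3 sts per cm; 113.03 × 3 = 339.09 sts.
Nearest multiple of 8 → 336.
20 inches = 50.80 cm; × 4.667 = 237.07 → 237 rows.

Cast on 336 stitches; work 237 rows.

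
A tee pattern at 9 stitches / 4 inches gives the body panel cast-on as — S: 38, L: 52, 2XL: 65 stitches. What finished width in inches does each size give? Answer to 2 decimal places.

S 16.89 inches; L 23.11 inches; 2XL 28.89 inches.

9/4 = 2.25 sts per in.
S: 38 / 2.25 = 16.889 → 16.89 in.
L: 52 / 2.25 = 23.111 → 23.11 in.
2XL: 65 / 2.25 = 28.889 → 28.89 in.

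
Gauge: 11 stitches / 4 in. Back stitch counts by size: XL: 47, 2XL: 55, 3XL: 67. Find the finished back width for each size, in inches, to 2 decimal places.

11/4 = 2.75 sts per in.
XL: 47 / 2.75 = 17.091 → 17.09 in.
2XL: 55 / 2.75 = 20.000 → 20.00 in.
3XL: 67 / 2.75 = 24.364 → 24.36 in.

XL 17.09 inches; 2XL 20.00 inches; 3XL 24.36 inches.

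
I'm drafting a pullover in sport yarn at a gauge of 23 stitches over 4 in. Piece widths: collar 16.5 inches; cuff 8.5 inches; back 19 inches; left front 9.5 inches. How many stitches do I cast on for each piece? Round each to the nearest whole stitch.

collar 95; cuff 49; back 109; left front 55.

Rate = 23/4 = 5.75 sts per in.
collar: 16.5 × 5.75 = 94.88 → 95.
cuff: 8.5 × 5.75 = 48.88 → 49.
back: 19 × 5.75 = 109.25 → 109.
left front: 9.5 × 5.75 = 54.62 → 55.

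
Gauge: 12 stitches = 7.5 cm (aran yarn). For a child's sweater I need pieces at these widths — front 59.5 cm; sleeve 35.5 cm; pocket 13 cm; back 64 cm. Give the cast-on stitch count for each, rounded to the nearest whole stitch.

Rate = 12/7.5 = 1.6 sts per cm.
front: 59.5 × 1.6 = 95.20 → 95.
sleeve: 35.5 × 1.6 = 56.80 → 57.
pocket: 13 × 1.6 = 20.80 → 21.
back: 64 × 1.6 = 102.40 → 102.

front 95; sleeve 57; pocket 21; back 102.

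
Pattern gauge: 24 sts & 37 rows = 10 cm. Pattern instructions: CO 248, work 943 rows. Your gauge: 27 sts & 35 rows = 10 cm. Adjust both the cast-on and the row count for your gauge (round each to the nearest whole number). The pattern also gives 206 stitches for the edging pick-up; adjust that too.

Stitches: 248 × 27/24 = 279.00 → 279.
Rows: 943 × 35/37 = 892.03 → 892.
edging pick-up: 206 × 27/24 = 231.75 → 232.

Cast on 279 stitches; work 892 rows; edging pick-up 232 stitches.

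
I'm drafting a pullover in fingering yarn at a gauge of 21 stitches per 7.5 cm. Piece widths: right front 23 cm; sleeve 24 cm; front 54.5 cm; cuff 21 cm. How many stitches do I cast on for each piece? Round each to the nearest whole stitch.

Rate = 21/7.5 = 2.8 sts per cm.
right front: 23 × 2.8 = 64.40 → 64.
sleeve: 24 × 2.8 = 67.20 → 67.
front: 54.5 × 2.8 = 152.60 → 153.
cuff: 21 × 2.8 = 58.80 → 59.

right front 64; sleeve 67; front 153; cuff 59.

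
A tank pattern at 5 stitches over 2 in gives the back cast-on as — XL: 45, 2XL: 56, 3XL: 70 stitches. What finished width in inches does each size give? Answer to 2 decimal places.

5/2 = 2.5 sts per in.
XL: 45 / 2.5 = 18.000 → 18.00 in.
2XL: 56 / 2.5 = 22.400 → 22.40 in.
3XL: 70 / 2.5 = 28.000 → 28.00 in.

XL 18.00 inches; 2XL 22.40 inches; 3XL 28.00 inches.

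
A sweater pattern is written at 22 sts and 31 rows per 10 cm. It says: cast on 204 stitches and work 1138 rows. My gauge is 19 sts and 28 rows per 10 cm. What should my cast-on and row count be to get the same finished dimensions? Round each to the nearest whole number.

Cast on 176 stitches; work 1028 rows.

Stitches: 204 × 19/22 = 176.18 → 176.
Rows: 1138 × 28/31 = 1027.87 → 1028.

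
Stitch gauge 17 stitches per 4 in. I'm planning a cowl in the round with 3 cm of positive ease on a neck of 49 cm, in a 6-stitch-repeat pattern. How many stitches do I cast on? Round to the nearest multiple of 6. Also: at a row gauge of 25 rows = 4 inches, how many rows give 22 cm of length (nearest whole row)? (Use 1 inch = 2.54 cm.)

Cast on 90 stitches; work 54 rows.

Finished = 49 + 3 = 52 cm.
52 cm × 1/2.54 = 20.47 inches.
17/4 = 4.25 sts per in; 20.47 × 4.25 = 87.01 sts.
Nearest multiple of 6 → 90.
22 cm = 8.66 inches; × 6.25 = 54.13 → 54 rows.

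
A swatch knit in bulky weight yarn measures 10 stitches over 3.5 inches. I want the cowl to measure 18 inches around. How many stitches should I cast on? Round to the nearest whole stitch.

Cast on 51 stitches.

10 stitches / 3.5 in = 2.857 stitches per inch.
18 × 2.857 = 51.43 stitches.
Round to nearest → 51.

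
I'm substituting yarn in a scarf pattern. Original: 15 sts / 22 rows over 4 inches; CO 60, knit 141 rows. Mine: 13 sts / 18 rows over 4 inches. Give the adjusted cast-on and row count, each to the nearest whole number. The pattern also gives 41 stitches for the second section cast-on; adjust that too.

Stitches: 60 × 13/15 = 52.00 → 52.
Rows: 141 × 18/22 = 115.36 → 115.
second section cast-on: 41 × 13/15 = 35.53 → 36.

Cast on 52 stitches; work 115 rows; second section cast-on 36 stitches.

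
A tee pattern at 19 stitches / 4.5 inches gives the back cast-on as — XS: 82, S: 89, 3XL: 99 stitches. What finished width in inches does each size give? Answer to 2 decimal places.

XS 19.42 inches; S 21.08 inches; 3XL 23.45 inches.

19/4.5 = 4.222 sts per in.
XS: 82 / 4.222 = 19.421 → 19.42 in.
S: 89 / 4.222 = 21.079 → 21.08 in.
3XL: 99 / 4.222 = 23.447 → 23.45 in.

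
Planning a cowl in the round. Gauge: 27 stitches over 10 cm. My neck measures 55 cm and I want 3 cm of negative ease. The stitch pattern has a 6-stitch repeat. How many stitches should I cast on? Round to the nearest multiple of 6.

Finished = 55 − 3 = 52 cm.
27 / 10 = 2.7 sts/cm.
52 × 2.7 = 140.40 sts.
Nearest multiple of 6: 138.

Cast on 138 stitches.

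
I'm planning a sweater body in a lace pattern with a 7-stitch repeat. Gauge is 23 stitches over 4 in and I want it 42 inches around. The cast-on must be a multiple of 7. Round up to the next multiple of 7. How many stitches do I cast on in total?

245 stitches.

23 / 4 = 5.75 sts per inch.
42 × 5.75 = 241.50 sts.
Next multiple of 7: 245.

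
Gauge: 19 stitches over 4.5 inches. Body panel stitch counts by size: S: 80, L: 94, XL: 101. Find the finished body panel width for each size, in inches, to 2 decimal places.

S 18.95 inches; L 22.26 inches; XL 23.92 inches.

19/4.5 = 4.222 sts per in.
S: 80 / 4.222 = 18.947 → 18.95 in.
L: 94 / 4.222 = 22.263 → 22.26 in.
XL: 101 / 4.222 = 23.921 → 23.92 in.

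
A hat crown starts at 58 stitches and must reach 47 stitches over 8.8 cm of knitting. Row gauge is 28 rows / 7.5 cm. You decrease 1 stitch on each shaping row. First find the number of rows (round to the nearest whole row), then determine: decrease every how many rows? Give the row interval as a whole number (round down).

Decrease every 3rd row.

Rows = 8.8 × 3.733 = 32.9 → 33 rows.
Stitches to remove: 11 → 11 shaping rows (at 1 st each).
33 / 11 = 3.00 → every 3 rows.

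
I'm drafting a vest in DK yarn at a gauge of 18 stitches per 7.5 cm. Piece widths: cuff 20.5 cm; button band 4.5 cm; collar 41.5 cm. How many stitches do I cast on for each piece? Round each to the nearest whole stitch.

cuff 49; button band 11; collar 100.

Rate = 18/7.5 = 2.4 sts per cm.
cuff: 20.5 × 2.4 = 49.20 → 49.
button band: 4.5 × 2.4 = 10.80 → 11.
collar: 41.5 × 2.4 = 99.60 → 100.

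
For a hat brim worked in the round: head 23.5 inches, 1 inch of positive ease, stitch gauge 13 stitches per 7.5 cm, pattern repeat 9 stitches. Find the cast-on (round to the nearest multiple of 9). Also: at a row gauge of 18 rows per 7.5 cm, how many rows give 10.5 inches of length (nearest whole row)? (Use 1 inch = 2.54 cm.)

Finished = 23.5 + 1 = 24.5 inches.
24.5 inches × 2.54 = 62.23 cm.
13/7.5 = 1.733 sts per cm; 62.23 × 1.733 = 107.87 sts.
Nearest multiple of 9 → 108.
10.5 inches = 26.67 cm; × 2.4 = 64.01 → 64 rows.

Cast on 108 stitches; work 64 rows.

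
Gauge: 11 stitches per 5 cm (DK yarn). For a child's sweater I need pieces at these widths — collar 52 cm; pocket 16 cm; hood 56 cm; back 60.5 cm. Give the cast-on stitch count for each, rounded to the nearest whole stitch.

Rate = 11/5 = 2.2 sts per cm.
collar: 52 × 2.2 = 114.40 → 114.
pocket: 16 × 2.2 = 35.20 → 35.
hood: 56 × 2.2 = 123.20 → 123.
back: 60.5 × 2.2 = 133.10 → 133.

collar 114; pocket 35; hood 123; back 133.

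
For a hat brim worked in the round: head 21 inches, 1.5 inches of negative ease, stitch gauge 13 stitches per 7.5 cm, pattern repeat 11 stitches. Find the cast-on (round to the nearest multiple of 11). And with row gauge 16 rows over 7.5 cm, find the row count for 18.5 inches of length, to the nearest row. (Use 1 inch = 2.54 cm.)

Cast on 88 stitches; work 100 rows.

Finished = 21 − 1.5 = 19.5 inches.
19.5 inches × 2.54 = 49.53 cm.
13/7.5 = 1.733 sts per cm; 49.53 × 1.733 = 85.85 sts.
Nearest multiple of 11 → 88.
18.5 inches = 46.99 cm; × 2.133 = 100.25 → 100 rows.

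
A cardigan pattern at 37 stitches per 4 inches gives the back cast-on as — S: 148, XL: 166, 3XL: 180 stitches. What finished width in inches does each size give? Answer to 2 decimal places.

S 16.00 inches; XL 17.95 inches; 3XL 19.46 inches.

37/4 = 9.25 sts per in.
S: 148 / 9.25 = 16.000 → 16.00 in.
XL: 166 / 9.25 = 17.946 → 17.95 in.
3XL: 180 / 9.25 = 19.459 → 19.46 in.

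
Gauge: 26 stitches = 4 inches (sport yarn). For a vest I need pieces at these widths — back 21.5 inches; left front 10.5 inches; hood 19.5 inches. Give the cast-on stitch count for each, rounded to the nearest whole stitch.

back 140; left front 68; hood 127.

Rate = 26/4 = 6.5 sts per in.
back: 21.5 × 6.5 = 139.75 → 140.
left front: 10.5 × 6.5 = 68.25 → 68.
hood: 19.5 × 6.5 = 126.75 → 127.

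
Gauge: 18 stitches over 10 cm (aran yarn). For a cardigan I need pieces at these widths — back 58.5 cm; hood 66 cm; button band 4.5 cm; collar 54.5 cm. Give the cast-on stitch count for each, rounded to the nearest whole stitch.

back 105; hood 119; button band 8; collar 98.

Rate = 18/10 = 1.8 sts per cm.
back: 58.5 × 1.8 = 105.30 → 105.
hood: 66 × 1.8 = 118.80 → 119.
button band: 4.5 × 1.8 = 8.10 → 8.
collar: 54.5 × 1.8 = 98.10 → 98.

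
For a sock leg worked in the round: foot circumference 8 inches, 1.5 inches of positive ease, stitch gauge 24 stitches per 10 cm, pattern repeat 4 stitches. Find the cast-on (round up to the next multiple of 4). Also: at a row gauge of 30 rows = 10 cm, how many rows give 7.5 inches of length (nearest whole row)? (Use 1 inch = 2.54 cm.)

Finished = 8 + 1.5 = 9.5 inches.
9.5 inches × 2.54 = 24.13 cm.
24/10 = 2.4 sts per cm; 24.13 × 2.4 = 57.91 sts.
Next multiple of 4 → 60.
7.5 inches = 19.05 cm; × 3 = 57.15 → 57 rows.

Cast on 60 stitches; work 57 rows.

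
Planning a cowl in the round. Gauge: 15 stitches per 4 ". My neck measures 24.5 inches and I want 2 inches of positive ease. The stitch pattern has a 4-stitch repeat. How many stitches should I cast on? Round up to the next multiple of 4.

Finished = 24.5 + 2 = 26.5 inches.
15 / 4 = 3.75 sts/in.
26.5 × 3.75 = 99.38 sts.
Next multiple of 4: 100.

100 stitches.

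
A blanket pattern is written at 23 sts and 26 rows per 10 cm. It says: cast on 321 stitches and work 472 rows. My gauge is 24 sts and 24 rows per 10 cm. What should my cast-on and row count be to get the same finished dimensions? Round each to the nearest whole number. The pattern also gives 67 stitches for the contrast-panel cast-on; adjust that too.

Cast on 335 stitches; work 436 rows; contrast-panel cast-on 70 stitches.

Stitches: 321 × 24/23 = 334.96 → 335.
Rows: 472 × 24/26 = 435.69 → 436.
contrast-panel cast-on: 67 × 24/23 = 69.91 → 70.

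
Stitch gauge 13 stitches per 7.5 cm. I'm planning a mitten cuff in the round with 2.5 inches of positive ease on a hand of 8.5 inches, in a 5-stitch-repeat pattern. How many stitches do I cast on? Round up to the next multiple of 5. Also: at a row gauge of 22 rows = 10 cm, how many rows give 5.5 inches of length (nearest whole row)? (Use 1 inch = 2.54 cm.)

Finished = 8.5 + 2.5 = 11 inches.
11 inches × 2.54 = 27.94 cm.
13/7.5 = 1.733 sts per cm; 27.94 × 1.733 = 48.43 sts.
Next multiple of 5 → 50.
5.5 inches = 13.97 cm; × 2.2 = 30.73 → 31 rows.

Cast on 50 stitches; work 31 rows.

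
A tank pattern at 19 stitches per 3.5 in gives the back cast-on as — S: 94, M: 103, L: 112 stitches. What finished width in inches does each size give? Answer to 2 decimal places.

19/3.5 = 5.429 sts per in.
S: 94 / 5.429 = 17.316 → 17.32 in.
M: 103 / 5.429 = 18.974 → 18.97 in.
L: 112 / 5.429 = 20.632 → 20.63 in.

S 17.32 inches; M 18.97 inches; L 20.63 inches.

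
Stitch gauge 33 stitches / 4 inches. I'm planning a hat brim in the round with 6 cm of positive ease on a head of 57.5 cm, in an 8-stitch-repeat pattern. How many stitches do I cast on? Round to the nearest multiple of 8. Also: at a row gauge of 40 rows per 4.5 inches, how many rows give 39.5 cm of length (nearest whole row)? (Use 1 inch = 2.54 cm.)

Cast on 208 stitches; work 138 rows.

Finished = 57.5 + 6 = 63.5 cm.
63.5 cm × 1/2.54 = 25.00 inches.
33/4 = 8.25 sts per in; 25.00 × 8.25 = 206.25 sts.
Nearest multiple of 8 → 208.
39.5 cm = 15.55 inches; × 8.889 = 138.23 → 138 rows.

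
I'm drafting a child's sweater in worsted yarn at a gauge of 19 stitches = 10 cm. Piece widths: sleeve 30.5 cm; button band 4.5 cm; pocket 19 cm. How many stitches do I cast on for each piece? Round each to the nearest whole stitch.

sleeve 58; button band 9; pocket 36.

Rate = 19/10 = 1.9 sts per cm.
sleeve: 30.5 × 1.9 = 57.95 → 58.
button band: 4.5 × 1.9 = 8.55 → 9.
pocket: 19 × 1.9 = 36.10 → 36.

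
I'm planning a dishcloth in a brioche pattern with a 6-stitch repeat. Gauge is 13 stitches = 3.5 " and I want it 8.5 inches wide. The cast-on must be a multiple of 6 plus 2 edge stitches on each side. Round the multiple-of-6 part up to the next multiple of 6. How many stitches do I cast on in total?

13 / 3.5 = 3.714 sts per inch.
8.5 × 3.714 = 31.57 sts.
Less 4 edge sts → 27.57 for the repeat.
Next multiple of 6: 30.
Add back 4 edge sts → 34.

Cast on 34 stitches.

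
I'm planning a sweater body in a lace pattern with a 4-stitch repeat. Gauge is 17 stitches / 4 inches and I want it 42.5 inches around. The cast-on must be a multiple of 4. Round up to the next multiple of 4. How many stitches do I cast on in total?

Cast on 184 stitches.

17 / 4 = 4.25 sts per inch.
42.5 × 4.25 = 180.62 sts.
Next multiple of 4: 184.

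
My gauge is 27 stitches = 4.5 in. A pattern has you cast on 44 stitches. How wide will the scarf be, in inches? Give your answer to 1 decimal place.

7.3 inches.

27 stitches / 4.5 inch = 6 stitches per inch.
44 / 6 = 7.33 inches.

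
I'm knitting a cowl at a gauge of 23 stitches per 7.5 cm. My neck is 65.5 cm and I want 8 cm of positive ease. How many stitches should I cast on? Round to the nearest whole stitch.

Finished = 65.5 + 8 = 73.5 cm.
23 / 7.5 = 3.067 sts per cm.
73.50 × 3.067 = 225.40 sts.
→ 225 sts.

CO 225 sts.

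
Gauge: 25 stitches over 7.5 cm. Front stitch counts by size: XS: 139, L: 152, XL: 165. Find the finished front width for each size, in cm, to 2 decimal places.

25/7.5 = 3.333 sts per cm.
XS: 139 / 3.333 = 41.700 → 41.70 cm.
L: 152 / 3.333 = 45.600 → 45.60 cm.
XL: 165 / 3.333 = 49.500 → 49.50 cm.

XS 41.70 cm; L 45.60 cm; XL 49.50 cm.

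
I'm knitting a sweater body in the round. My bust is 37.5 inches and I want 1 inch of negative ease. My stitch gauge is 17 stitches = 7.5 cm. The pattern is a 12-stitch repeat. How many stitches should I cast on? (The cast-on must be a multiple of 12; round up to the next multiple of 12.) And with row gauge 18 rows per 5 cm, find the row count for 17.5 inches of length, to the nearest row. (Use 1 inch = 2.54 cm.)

Finished = 37.5 − 1 = 36.5 inches.
36.5 inches × 2.54 = 92.71 cm.
17/7.5 = 2.267 sts per cm; 92.71 × 2.267 = 210.14 sts.
Next multiple of 12 → 216.
17.5 inches = 44.45 cm; × 3.6 = 160.02 → 160 rows.

Cast on 216 stitches; work 160 rows.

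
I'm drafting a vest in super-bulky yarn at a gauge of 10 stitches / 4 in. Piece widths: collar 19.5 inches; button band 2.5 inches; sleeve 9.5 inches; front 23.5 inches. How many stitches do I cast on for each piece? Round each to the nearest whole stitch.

Rate = 10/4 = 2.5 sts per in.
collar: 19.5 × 2.5 = 48.75 → 49.
button band: 2.5 × 2.5 = 6.25 → 6.
sleeve: 9.5 × 2.5 = 23.75 → 24.
front: 23.5 × 2.5 = 58.75 → 59.

collar 49; button band 6; sleeve 24; front 59.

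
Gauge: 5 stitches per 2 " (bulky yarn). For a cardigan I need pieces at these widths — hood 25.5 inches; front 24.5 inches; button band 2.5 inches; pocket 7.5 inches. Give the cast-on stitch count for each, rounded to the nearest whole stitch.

hood 64; front 61; button band 6; pocket 19.

Rate = 5/2 = 2.5 sts per in.
hood: 25.5 × 2.5 = 63.75 → 64.
front: 24.5 × 2.5 = 61.25 → 61.
button band: 2.5 × 2.5 = 6.25 → 6.
pocket: 7.5 × 2.5 = 18.75 → 19.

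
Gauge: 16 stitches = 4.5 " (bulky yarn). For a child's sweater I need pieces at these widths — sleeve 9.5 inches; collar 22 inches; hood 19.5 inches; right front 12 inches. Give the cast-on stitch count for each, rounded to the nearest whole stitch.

sleeve 34; collar 78; hood 69; right front 43.

Rate = 16/4.5 = 3.556 sts per in.
sleeve: 9.5 × 3.556 = 33.78 → 34.
collar: 22 × 3.556 = 78.22 → 78.
hood: 19.5 × 3.556 = 69.33 → 69.
right front: 12 × 3.556 = 42.67 → 43.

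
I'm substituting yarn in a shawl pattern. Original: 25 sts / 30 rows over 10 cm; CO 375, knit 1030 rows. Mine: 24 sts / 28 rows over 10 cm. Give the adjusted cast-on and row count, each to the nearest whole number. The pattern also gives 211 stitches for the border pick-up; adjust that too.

Stitches: 375 × 24/25 = 360.00 → 360.
Rows: 1030 × 28/30 = 961.33 → 961.
border pick-up: 211 × 24/25 = 202.56 → 203.

Cast on 360 stitches; work 961 rows; border pick-up 203 stitches.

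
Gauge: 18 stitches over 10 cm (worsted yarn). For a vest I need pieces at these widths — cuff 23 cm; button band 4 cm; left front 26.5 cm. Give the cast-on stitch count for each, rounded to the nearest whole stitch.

Rate = 18/10 = 1.8 sts per cm.
cuff: 23 × 1.8 = 41.40 → 41.
button band: 4 × 1.8 = 7.20 → 7.
left front: 26.5 × 1.8 = 47.70 → 48.

cuff 41; button band 7; left front 48.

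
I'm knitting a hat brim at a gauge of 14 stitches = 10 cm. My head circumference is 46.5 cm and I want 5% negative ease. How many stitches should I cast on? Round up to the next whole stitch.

CO 62 sts.

Finished = 46.5 × 0.95 = 44.17 cm.
14 / 10 = 1.4 sts per cm.
44.17 × 1.4 = 61.84 sts.
→ 62 sts.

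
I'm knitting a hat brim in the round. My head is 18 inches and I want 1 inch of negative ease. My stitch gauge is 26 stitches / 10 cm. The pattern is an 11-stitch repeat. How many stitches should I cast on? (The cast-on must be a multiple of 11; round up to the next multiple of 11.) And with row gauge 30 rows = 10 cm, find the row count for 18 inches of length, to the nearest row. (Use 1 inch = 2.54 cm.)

Cast on 121 stitches; work 137 rows.

Finished = 18 − 1 = 17 inches.
17 inches × 2.54 = 43.18 cm.
26/10 = 2.6 sts per cm; 43.18 × 2.6 = 112.27 sts.
Next multiple of 11 → 121.
18 inches = 45.72 cm; × 3 = 137.16 → 137 rows.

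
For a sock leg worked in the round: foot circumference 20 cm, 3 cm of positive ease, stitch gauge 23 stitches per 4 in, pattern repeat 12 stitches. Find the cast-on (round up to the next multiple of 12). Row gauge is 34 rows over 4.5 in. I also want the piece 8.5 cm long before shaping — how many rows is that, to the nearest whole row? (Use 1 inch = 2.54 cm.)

Cast on 60 stitches; work 25 rows.

Finished = 20 + 3 = 23 cm.
23 cm × 1/2.54 = 9.06 inches.
23/4 = 5.75 sts per in; 9.06 × 5.75 = 52.07 sts.
Next multiple of 12 → 60.
8.5 cm = 3.35 inches; × 7.556 = 25.28 → 25 rows.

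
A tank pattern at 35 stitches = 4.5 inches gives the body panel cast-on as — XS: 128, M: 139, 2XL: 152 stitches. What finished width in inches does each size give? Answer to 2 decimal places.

XS 16.46 inches; M 17.87 inches; 2XL 19.54 inches.

35/4.5 = 7.778 sts per in.
XS: 128 / 7.778 = 16.457 → 16.46 in.
M: 139 / 7.778 = 17.871 → 17.87 in.
2XL: 152 / 7.778 = 19.543 → 19.54 in.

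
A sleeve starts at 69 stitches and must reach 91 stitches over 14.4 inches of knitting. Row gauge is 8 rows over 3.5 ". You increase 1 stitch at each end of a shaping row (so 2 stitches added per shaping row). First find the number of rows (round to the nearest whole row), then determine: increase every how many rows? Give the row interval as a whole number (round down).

Increase every 3rd row.

Rows = 14.4 × 2.286 = 32.9 → 33 rows.
Stitches to add: 22 → 11 shaping rows (at 2 st each).
33 / 11 = 3.00 → every 3 rows.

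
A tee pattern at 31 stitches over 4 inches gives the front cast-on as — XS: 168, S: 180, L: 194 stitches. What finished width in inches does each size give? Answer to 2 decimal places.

XS 21.68 inches; S 23.23 inches; L 25.03 inches.

31/4 = 7.75 sts per in.
XS: 168 / 7.75 = 21.677 → 21.68 in.
S: 180 / 7.75 = 23.226 → 23.23 in.
L: 194 / 7.75 = 25.032 → 25.03 in.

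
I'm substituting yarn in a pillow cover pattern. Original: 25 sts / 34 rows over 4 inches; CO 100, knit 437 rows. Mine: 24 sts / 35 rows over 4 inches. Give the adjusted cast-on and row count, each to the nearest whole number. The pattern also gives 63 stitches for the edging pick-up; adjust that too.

Cast on 96 stitches; work 450 rows; edging pick-up 60 stitches.

Stitches: 100 × 24/25 = 96.00 → 96.
Rows: 437 × 35/34 = 449.85 → 450.
edging pick-up: 63 × 24/25 = 60.48 → 60.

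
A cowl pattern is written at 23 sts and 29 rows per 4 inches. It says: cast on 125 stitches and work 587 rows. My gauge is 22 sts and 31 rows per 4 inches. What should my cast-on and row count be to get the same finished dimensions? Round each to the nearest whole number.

Cast on 120 stitches; work 627 rows.

Stitches: 125 × 22/23 = 119.57 → 120.
Rows: 587 × 31/29 = 627.48 → 627.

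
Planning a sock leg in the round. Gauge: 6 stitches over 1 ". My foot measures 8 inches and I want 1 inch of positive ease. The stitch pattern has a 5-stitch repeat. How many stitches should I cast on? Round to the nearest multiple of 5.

Finished = 8 + 1 = 9 inches.
6 / 1 = 6 sts/in.
9 × 6 = 54.00 sts.
Nearest multiple of 5: 55.

55 stitches.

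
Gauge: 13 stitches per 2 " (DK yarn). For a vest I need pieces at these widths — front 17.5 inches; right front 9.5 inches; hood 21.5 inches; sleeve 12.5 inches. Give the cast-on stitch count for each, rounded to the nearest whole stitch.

front 114; right front 62; hood 140; sleeve 81.

Rate = 13/2 = 6.5 sts per in.
front: 17.5 × 6.5 = 113.75 → 114.
right front: 9.5 × 6.5 = 61.75 → 62.
hood: 21.5 × 6.5 = 139.75 → 140.
sleeve: 12.5 × 6.5 = 81.25 → 81.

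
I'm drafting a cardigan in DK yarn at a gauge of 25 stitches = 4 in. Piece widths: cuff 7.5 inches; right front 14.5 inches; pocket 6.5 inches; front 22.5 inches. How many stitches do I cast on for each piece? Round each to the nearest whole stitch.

Rate = 25/4 = 6.25 sts per in.
cuff: 7.5 × 6.25 = 46.88 → 47.
right front: 14.5 × 6.25 = 90.62 → 91.
pocket: 6.5 × 6.25 = 40.62 → 41.
front: 22.5 × 6.25 = 140.62 → 141.

cuff 47; right front 91; pocket 41; front 141.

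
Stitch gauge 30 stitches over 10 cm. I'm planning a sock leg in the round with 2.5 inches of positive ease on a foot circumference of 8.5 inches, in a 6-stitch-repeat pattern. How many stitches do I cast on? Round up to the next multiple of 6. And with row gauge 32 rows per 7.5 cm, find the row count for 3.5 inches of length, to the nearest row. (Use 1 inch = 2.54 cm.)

Finished = 8.5 + 2.5 = 11 inches.
11 inches × 2.54 = 27.94 cm.
30/10 = 3 sts per cm; 27.94 × 3 = 83.82 sts.
Next multiple of 6 → 84.
3.5 inches = 8.89 cm; × 4.267 = 37.93 → 38 rows.

Cast on 84 stitches; work 38 rows.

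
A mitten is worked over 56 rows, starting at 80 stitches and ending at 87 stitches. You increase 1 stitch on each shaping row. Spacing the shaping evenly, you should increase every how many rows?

Increase every 8th row.

Stitches to add: |87 − 80| = 7.
Shaping rows needed: 7 / 1 = 7.
56 rows / 7 = every 8 rows.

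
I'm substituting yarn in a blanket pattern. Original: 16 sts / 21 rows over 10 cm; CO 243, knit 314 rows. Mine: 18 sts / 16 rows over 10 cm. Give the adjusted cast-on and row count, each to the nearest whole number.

Cast on 273 stitches; work 239 rows.

Stitches: 243 × 18/16 = 273.38 → 273.
Rows: 314 × 16/21 = 239.24 → 239.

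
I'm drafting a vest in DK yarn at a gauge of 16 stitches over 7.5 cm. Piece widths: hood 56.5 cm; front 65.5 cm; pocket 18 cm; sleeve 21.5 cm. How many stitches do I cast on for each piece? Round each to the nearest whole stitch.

hood 121; front 140; pocket 38; sleeve 46.

Rate = 16/7.5 = 2.133 sts per cm.
hood: 56.5 × 2.133 = 120.53 → 121.
front: 65.5 × 2.133 = 139.73 → 140.
pocket: 18 × 2.133 = 38.40 → 38.
sleeve: 21.5 × 2.133 = 45.87 → 46.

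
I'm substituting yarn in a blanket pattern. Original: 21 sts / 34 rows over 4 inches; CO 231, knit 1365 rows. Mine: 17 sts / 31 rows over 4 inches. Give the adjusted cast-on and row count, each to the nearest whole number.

Cast on 187 stitches; work 1245 rows.

Stitches: 231 × 17/21 = 187.00 → 187.
Rows: 1365 × 31/34 = 1244.56 → 1245.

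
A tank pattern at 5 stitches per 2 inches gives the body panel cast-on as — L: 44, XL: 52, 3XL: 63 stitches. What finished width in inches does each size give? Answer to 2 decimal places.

5/2 = 2.5 sts per in.
L: 44 / 2.5 = 17.600 → 17.60 in.
XL: 52 / 2.5 = 20.800 → 20.80 in.
3XL: 63 / 2.5 = 25.200 → 25.20 in.

L 17.60 inches; XL 20.80 inches; 3XL 25.20 inches.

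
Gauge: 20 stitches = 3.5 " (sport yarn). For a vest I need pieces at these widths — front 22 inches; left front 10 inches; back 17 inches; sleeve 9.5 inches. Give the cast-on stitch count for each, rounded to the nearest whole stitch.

Rate = 20/3.5 = 5.714 sts per in.
front: 22 × 5.714 = 125.71 → 126.
left front: 10 × 5.714 = 57.14 → 57.
back: 17 × 5.714 = 97.14 → 97.
sleeve: 9.5 × 5.714 = 54.29 → 54.

front 126; left front 57; back 97; sleeve 54.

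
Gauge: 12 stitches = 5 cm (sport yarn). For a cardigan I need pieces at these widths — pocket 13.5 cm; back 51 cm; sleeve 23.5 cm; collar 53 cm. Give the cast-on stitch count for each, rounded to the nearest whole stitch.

Rate = 12/5 = 2.4 sts per cm.
pocket: 13.5 × 2.4 = 32.40 → 32.
back: 51 × 2.4 = 122.40 → 122.
sleeve: 23.5 × 2.4 = 56.40 → 56.
collar: 53 × 2.4 = 127.20 → 127.

pocket 32; back 122; sleeve 56; collar 127.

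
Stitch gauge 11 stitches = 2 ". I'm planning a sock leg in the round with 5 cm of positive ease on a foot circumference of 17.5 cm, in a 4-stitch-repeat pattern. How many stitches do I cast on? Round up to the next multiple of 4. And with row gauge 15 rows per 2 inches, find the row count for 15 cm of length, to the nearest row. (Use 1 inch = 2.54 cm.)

Cast on 52 stitches; work 44 rows.

Finished = 17.5 + 5 = 22.5 cm.
22.5 cm × 1/2.54 = 8.86 inches.
11/2 = 5.5 sts per in; 8.86 × 5.5 = 48.72 sts.
Next multiple of 4 → 52.
15 cm = 5.91 inches; × 7.5 = 44.29 → 44 rows.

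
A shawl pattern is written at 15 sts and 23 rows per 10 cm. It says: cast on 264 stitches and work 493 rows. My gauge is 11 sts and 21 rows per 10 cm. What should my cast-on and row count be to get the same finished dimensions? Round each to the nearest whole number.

Cast on 194 stitches; work 450 rows.

Stitches: 264 × 11/15 = 193.60 → 194.
Rows: 493 × 21/23 = 450.13 → 450.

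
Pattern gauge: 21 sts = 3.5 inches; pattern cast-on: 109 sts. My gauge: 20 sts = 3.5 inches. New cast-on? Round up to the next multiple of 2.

Scale factor = 20 / 21 = 0.952.
109 × 20 / 21 = 103.81 sts.
→ 104 sts.

CO 104 sts.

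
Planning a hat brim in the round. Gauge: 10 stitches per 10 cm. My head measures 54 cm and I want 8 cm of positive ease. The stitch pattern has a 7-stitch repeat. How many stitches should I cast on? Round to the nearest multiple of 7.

63 stitches.

Finished = 54 + 8 = 62 cm.
10 / 10 = 1 sts/cm.
62 × 1 = 62.00 sts.
Nearest multiple of 7: 63.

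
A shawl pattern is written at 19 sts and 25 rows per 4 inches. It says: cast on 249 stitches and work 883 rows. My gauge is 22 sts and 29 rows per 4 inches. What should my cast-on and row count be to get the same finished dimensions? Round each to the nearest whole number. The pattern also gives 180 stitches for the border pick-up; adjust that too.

Stitches: 249 × 22/19 = 288.32 → 288.
Rows: 883 × 29/25 = 1024.28 → 1024.
border pick-up: 180 × 22/19 = 208.42 → 208.

Cast on 288 stitches; work 1024 rows; border pick-up 208 stitches.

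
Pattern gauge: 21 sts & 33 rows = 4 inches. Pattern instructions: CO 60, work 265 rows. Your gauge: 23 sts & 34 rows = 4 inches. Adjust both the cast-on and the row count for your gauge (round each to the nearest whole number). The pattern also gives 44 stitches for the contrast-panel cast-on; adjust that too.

Cast on 66 stitches; work 273 rows; contrast-panel cast-on 48 stitches.

Stitches: 60 × 23/21 = 65.71 → 66.
Rows: 265 × 34/33 = 273.03 → 273.
contrast-panel cast-on: 44 × 23/21 = 48.19 → 48.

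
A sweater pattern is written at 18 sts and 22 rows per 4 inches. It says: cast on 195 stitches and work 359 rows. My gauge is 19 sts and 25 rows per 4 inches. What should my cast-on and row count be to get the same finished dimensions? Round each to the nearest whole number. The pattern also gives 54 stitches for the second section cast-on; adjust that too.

Stitches: 195 × 19/18 = 205.83 → 206.
Rows: 359 × 25/22 = 407.95 → 408.
second section cast-on: 54 × 19/18 = 57.00 → 57.

Cast on 206 stitches; work 408 rows; second section cast-on 57 stitches.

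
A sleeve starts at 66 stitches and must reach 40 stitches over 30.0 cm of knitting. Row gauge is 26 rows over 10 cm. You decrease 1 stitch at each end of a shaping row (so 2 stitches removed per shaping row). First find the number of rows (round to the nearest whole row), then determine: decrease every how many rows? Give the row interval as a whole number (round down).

Decrease every 6th row.

Rows = 30.0 × 2.6 = 78.0 → 78 rows.
Stitches to remove: 26 → 13 shaping rows (at 2 st each).
78 / 13 = 6.00 → every 6 rows.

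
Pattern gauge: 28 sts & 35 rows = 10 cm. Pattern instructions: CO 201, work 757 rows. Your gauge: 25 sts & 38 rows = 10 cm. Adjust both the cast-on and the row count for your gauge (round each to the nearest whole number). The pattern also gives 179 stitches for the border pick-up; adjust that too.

Stitches: 201 × 25/28 = 179.46 → 179.
Rows: 757 × 38/35 = 821.89 → 822.
border pick-up: 179 × 25/28 = 159.82 → 160.

Cast on 179 stitches; work 822 rows; border pick-up 160 stitches.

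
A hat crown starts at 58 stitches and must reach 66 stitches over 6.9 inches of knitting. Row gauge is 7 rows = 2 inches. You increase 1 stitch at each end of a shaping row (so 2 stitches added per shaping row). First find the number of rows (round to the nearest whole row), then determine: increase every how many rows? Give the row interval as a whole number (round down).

Increase every 6th row.

Rows = 6.9 × 3.5 = 24.2 → 24 rows.
Stitches to add: 8 → 4 shaping rows (at 2 st each).
24 / 4 = 6.00 → every 6 rows.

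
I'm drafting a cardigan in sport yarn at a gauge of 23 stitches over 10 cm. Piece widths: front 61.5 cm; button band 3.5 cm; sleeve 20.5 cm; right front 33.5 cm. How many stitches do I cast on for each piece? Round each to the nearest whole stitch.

Rate = 23/10 = 2.3 sts per cm.
front: 61.5 × 2.3 = 141.45 → 141.
button band: 3.5 × 2.3 = 8.05 → 8.
sleeve: 20.5 × 2.3 = 47.15 → 47.
right front: 33.5 × 2.3 = 77.05 → 77.

front 141; button band 8; sleeve 47; right front 77.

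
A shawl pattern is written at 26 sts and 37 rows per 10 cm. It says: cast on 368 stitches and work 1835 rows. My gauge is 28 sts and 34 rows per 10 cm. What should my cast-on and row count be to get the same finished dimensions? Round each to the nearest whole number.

Cast on 396 stitches; work 1686 rows.

Stitches: 368 × 28/26 = 396.31 → 396.
Rows: 1835 × 34/37 = 1686.22 → 1686.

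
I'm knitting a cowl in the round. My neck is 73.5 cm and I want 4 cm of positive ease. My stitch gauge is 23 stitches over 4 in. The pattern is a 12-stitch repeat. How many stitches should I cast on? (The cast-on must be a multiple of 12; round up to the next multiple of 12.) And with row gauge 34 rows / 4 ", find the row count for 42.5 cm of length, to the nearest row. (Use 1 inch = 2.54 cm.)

Finished = 73.5 + 4 = 77.5 cm.
77.5 cm × 1/2.54 = 30.51 inches.
23/4 = 5.75 sts per in; 30.51 × 5.75 = 175.44 sts.
Next multiple of 12 → 180.
42.5 cm = 16.73 inches; × 8.5 = 142.22 → 142 rows.

Cast on 180 stitches; work 142 rows.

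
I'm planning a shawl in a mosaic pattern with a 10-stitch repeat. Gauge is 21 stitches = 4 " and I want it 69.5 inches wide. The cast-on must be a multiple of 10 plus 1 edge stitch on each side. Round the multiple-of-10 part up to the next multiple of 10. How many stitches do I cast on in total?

21 / 4 = 5.25 sts per inch.
69.5 × 5.25 = 364.88 sts.
Less 2 edge sts → 362.88 for the repeat.
Next multiple of 10: 370.
Add back 2 edge sts → 372.

372 stitches.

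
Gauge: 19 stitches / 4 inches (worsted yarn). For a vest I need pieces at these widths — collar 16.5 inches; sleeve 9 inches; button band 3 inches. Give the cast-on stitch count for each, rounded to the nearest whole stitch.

collar 78; sleeve 43; button band 14.

Rate = 19/4 = 4.75 sts per in.
collar: 16.5 × 4.75 = 78.38 → 78.
sleeve: 9 × 4.75 = 42.75 → 43.
button band: 3 × 4.75 = 14.25 → 14.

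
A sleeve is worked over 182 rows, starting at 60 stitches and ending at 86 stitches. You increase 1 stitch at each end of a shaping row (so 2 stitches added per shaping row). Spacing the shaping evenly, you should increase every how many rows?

Stitches to add: |86 − 60| = 26.
Shaping rows needed: 26 / 2 = 13.
182 rows / 13 = every 14 rows.

Increase every 14th row.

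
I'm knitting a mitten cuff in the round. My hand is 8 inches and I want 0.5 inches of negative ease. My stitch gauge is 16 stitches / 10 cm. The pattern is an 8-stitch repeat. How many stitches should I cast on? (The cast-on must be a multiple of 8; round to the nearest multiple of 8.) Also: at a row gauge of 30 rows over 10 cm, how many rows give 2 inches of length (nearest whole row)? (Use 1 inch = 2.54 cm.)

Cast on 32 stitches; work 15 rows.

Finished = 8 − 0.5 = 7.5 inches.
7.5 inches × 2.54 = 19.05 cm.
16/10 = 1.6 sts per cm; 19.05 × 1.6 = 30.48 sts.
Nearest multiple of 8 → 32.
2 inches = 5.08 cm; × 3 = 15.24 → 15 rows.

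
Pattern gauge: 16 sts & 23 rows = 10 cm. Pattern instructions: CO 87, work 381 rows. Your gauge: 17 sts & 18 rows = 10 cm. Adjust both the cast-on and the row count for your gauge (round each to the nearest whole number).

Cast on 92 stitches; work 298 rows.

Stitches: 87 × 17/16 = 92.44 → 92.
Rows: 381 × 18/23 = 298.17 → 298.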